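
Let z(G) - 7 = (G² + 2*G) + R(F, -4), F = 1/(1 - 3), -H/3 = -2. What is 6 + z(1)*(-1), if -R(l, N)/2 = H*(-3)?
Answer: -40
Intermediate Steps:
H = 6 (H = -3*(-2) = 6)
F = -½ (F = 1/(-2) = -½ ≈ -0.50000)
R(l, N) = 36 (R(l, N) = -12*(-3) = -2*(-18) = 36)
z(G) = 43 + G² + 2*G (z(G) = 7 + ((G² + 2*G) + 36) = 7 + (36 + G² + 2*G) = 43 + G² + 2*G)
6 + z(1)*(-1) = 6 + (43 + 1² + 2*1)*(-1) = 6 + (43 + 1 + 2)*(-1) = 6 + 46*(-1) = 6 - 46 = -40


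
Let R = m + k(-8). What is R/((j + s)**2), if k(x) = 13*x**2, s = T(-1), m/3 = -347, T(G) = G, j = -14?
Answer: -209/225 ≈ -0.92889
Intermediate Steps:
m = -1041 (m = 3*(-347) = -1041)
s = -1
R = -209 (R = -1041 + 13*(-8)**2 = -1041 + 13*64 = -1041 + 832 = -209)
R/((j + s)**2) = -209/(-14 - 1)**2 = -209/((-15)**2) = -209/225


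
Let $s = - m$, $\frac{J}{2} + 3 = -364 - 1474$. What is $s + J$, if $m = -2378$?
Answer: $-1304$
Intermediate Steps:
$J = -3682$ ($J = -6 + 2 \left(-364 - 1474\right) = -6 + 2 \left(-1838\right) = -6 - 3676 = -3682$)
$s = 2378$ ($s = \left(-1\right) \left(-2378\right) = 2378$)
$s + J = 2378 - 3682 = -1304$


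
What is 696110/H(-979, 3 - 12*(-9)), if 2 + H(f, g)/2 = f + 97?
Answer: -348055/884 ≈ -393.73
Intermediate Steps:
H(f, g) = 190 + 2*f (H(f, g) = -4 + 2*(f + 97) = -4 + 2*(97 + f) = -4 + (194 + 2*f) = 190 + 2*f)
696110/H(-979, 3 - 12*(-9)) = 696110/(190 + 2*(-979)) = 696110/(190 - 1958) = 696110/(-1768) = 696110*(-1/1768) = -348055/884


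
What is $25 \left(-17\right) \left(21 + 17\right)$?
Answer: $-16150$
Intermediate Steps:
$25 \left(-17\right) \left(21 + 17\right) = \left(-425\right) 38 = -16150$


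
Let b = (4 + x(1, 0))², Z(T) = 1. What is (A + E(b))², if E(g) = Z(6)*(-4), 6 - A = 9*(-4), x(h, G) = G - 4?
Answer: 1444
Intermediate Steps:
x(h, G) = -4 + G
A = 42 (A = 6 - 9*(-4) = 6 - 1*(-36) = 6 + 36 = 42)
b = 0 (b = (4 + (-4 + 0))² = (4 - 4)² = 0² = 0)
E(g) = -4 (E(g) = 1*(-4) = -4)
(A + E(b))² = (42 - 4)² = 38² = 1444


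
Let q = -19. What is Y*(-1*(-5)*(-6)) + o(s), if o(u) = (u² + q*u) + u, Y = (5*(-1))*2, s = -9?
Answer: 543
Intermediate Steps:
Y = -10 (Y = -5*2 = -10)
o(u) = u² - 18*u (o(u) = (u² - 19*u) + u = u² - 18*u)
Y*(-1*(-5)*(-6)) + o(s) = -10*(-1*(-5))*(-6) - 9*(-18 - 9) = -50*(-6) - 9*(-27) = -10*(-30) + 243 = 300 + 243 = 543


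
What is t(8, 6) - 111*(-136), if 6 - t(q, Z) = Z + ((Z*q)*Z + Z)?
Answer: 14802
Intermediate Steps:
t(q, Z) = 6 - 2*Z - q*Z**2 (t(q, Z) = 6 - (Z + ((Z*q)*Z + Z)) = 6 - (Z + (q*Z**2 + Z)) = 6 - (Z + (Z + q*Z**2)) = 6 - (2*Z + q*Z**2) = 6 + (-2*Z - q*Z**2) = 6 - 2*Z - q*Z**2)
t(8, 6) - 111*(-136) = (6 - 2*6 - 1*8*6**2) - 111*(-136) = (6 - 12 - 1*8*36) + 15096 = (6 - 12 - 288) + 15096 = -294 + 15096 = 14802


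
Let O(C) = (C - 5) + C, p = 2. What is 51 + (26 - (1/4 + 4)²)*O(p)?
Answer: 689/16 ≈ 43.063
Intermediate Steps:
O(C) = -5 + 2*C (O(C) = (-5 + C) + C = -5 + 2*C)
51 + (26 - (1/4 + 4)²)*O(p) = 51 + (26 - (1/4 + 4)²)*(-5 + 2*2) = 51 + (26 - (¼ + 4)²)*(-5 + 4) = 51 + (26 - (17/4)²)*(-1) = 51 + (26 - 1*289/16)*(-1) = 51 + (26 - 289/16)*(-1) = 51 + (127/16)*(-1) = 51 - 127/16 = 689/16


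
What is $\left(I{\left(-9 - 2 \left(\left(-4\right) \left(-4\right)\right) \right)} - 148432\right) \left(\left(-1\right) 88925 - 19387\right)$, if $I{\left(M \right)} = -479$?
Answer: $16128848232$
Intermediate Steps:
$\left(I{\left(-9 - 2 \left(\left(-4\right) \left(-4\right)\right) \right)} - 148432\right) \left(\left(-1\right) 88925 - 19387\right) = \left(-479 - 148432\right) \left(\left(-1\right) 88925 - 19387\right) = - 148911 \left(-88925 + \left(-206704 + 187317\right)\right) = - 148911 \left(-88925 - 19387\right) = \left(-148911\right) \left(-108312\right) = 16128848232$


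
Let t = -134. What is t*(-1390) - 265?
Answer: 185995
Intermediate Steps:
t*(-1390) - 265 = -134*(-1390) - 265 = 186260 - 265 = 185995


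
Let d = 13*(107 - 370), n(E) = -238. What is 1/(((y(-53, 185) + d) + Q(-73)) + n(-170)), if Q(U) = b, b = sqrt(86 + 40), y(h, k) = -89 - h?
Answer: -1231/4546041 - sqrt(14)/4546041 ≈ -0.00027161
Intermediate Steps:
d = -3419 (d = 13*(-263) = -3419)
b = 3*sqrt(14) (b = sqrt(126) = 3*sqrt(14) ≈ 11.225)
Q(U) = 3*sqrt(14)
1/(((y(-53, 185) + d) + Q(-73)) + n(-170)) = 1/((((-89 - 1*(-53)) - 3419) + 3*sqrt(14)) - 238) = 1/((((-89 + 53) - 3419) + 3*sqrt(14)) - 238) = 1/(((-36 - 3419) + 3*sqrt(14)) - 238) = 1/((-3455 + 3*sqrt(14)) - 238) = 1/(-3693 + 3*sqrt(14))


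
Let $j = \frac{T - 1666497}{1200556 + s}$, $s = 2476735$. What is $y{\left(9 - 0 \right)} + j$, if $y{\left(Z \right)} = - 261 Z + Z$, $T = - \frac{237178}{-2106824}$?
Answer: $- \frac{9066219280346455}{3873702466892} \approx -2340.5$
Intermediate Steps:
$T = \frac{118589}{1053412}$ ($T = \left(-237178\right) \left(- \frac{1}{2106824}\right) = \frac{118589}{1053412} \approx 0.11258$)
$y{\left(Z \right)} = - 260 Z$
$j = - \frac{1755507819175}{3873702466892}$ ($j = \frac{\frac{118589}{1053412} - 1666497}{1200556 + 2476735} = - \frac{1755507819175}{1053412 \cdot 3677291} = \left(- \frac{1755507819175}{1053412}\right) \frac{1}{3677291} = - \frac{1755507819175}{3873702466892} \approx -0.45319$)
$y{\left(9 - 0 \right)} + j = - 260 \left(9 - 0\right) - \frac{1755507819175}{3873702466892} = - 260 \left(9 + 0\right) - \frac{1755507819175}{3873702466892} = \left(-260\right) 9 - \frac{1755507819175}{3873702466892} = -2340 - \frac{1755507819175}{3873702466892} = - \frac{9066219280346455}{3873702466892}$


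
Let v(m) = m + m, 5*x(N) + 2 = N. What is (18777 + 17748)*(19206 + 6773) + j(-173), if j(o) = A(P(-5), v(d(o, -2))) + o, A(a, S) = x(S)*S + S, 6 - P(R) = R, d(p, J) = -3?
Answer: 4744414028/5 ≈ 9.4888e+8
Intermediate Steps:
x(N) = -⅖ + N/5
P(R) = 6 - R
v(m) = 2*m
A(a, S) = S + S*(-⅖ + S/5) (A(a, S) = (-⅖ + S/5)*S + S = S*(-⅖ + S/5) + S = S + S*(-⅖ + S/5))
j(o) = 18/5 + o (j(o) = (2*(-3))*(3 + 2*(-3))/5 + o = (⅕)*(-6)*(3 - 6) + o = (⅕)*(-6)*(-3) + o = 18/5 + o)
(18777 + 17748)*(19206 + 6773) + j(-173) = (18777 + 17748)*(19206 + 6773) + (18/5 - 173) = 36525*25979 - 847/5 = 948882975 - 847/5 = 4744414028/5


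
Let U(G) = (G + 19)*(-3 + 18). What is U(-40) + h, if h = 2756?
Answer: 2441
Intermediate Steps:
U(G) = 285 + 15*G (U(G) = (19 + G)*15 = 285 + 15*G)
U(-40) + h = (285 + 15*(-40)) + 2756 = (285 - 600) + 2756 = -315 + 2756 = 2441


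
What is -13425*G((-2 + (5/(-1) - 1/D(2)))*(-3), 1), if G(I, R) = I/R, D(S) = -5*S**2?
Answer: -1119645/4 ≈ -2.7991e+5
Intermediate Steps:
-13425*G((-2 + (5/(-1) - 1/D(2)))*(-3), 1) = -13425*(-2 + (5/(-1) - 1/((-5*2**2))))*(-3)/1 = -13425*(-2 + (5*(-1) - 1/((-5*4))))*(-3) = -13425*(-2 + (-5 - 1/(-20)))*(-3) = -13425*(-2 + (-5 - 1*(-1/20)))*(-3) = -13425*(-2 + (-5 + 1/20))*(-3) = -13425*(-2 - 99/20)*(-3) = -13425*(-139/20*(-3)) = -1119645/4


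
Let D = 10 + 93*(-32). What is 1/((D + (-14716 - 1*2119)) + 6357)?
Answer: -1/13444 ≈ -7.4383e-5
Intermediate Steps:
D = -2966 (D = 10 - 2976 = -2966)
1/((D + (-14716 - 1*2119)) + 6357) = 1/((-2966 + (-14716 - 1*2119)) + 6357) = 1/((-2966 + (-14716 - 2119)) + 6357) = 1/((-2966 - 16835) + 6357) = 1/(-19801 + 6357) = 1/(-13444) = -1/13444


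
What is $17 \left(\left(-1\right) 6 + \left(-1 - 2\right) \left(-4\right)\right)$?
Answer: $102$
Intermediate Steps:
$17 \left(\left(-1\right) 6 + \left(-1 - 2\right) \left(-4\right)\right) = 17 \left(-6 - -12\right) = 17 \left(-6 + 12\right) = 17 \cdot 6 = 102$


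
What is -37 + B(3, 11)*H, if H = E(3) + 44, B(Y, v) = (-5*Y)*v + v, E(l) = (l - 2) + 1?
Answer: -7121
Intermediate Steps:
E(l) = -1 + l (E(l) = (-2 + l) + 1 = -1 + l)
B(Y, v) = v - 5*Y*v (B(Y, v) = -5*Y*v + v = v - 5*Y*v)
H = 46 (H = (-1 + 3) + 44 = 2 + 44 = 46)
-37 + B(3, 11)*H = -37 + (11*(1 - 5*3))*46 = -37 + (11*(1 - 15))*46 = -37 + (11*(-14))*46 = -37 - 154*46 = -37 - 7084 = -7121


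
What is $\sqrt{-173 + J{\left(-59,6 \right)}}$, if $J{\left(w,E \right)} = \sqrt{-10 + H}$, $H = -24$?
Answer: $\sqrt{-173 + i \sqrt{34}} \approx 0.2216 + 13.155 i$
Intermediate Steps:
$J{\left(w,E \right)} = i \sqrt{34}$ ($J{\left(w,E \right)} = \sqrt{-10 - 24} = \sqrt{-34} = i \sqrt{34}$)
$\sqrt{-173 + J{\left(-59,6 \right)}} = \sqrt{-173 + i \sqrt{34}}$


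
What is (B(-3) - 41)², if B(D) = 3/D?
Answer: 1764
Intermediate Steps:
(B(-3) - 41)² = (3/(-3) - 41)² = (3*(-⅓) - 41)² = (-1 - 41)² = (-42)² = 1764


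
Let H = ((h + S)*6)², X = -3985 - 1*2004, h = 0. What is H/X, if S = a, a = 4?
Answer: -576/5989 ≈ -0.096176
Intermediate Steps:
S = 4
X = -5989 (X = -3985 - 2004 = -5989)
H = 576 (H = ((0 + 4)*6)² = (4*6)² = 24² = 576)
H/X = 576/(-5989) = 576*(-1/5989) = -576/5989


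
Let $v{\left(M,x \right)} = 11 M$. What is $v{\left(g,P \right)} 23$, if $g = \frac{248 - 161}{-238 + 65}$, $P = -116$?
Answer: $- \frac{22011}{173} \approx -127.23$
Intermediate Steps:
$g = - \frac{87}{173}$ ($g = \frac{87}{-173} = 87 \left(- \frac{1}{173}\right) = - \frac{87}{173} \approx -0.50289$)
$v{\left(g,P \right)} 23 = 11 \left(- \frac{87}{173}\right) 23 = \left(- \frac{957}{173}\right) 23 = - \frac{22011}{173}$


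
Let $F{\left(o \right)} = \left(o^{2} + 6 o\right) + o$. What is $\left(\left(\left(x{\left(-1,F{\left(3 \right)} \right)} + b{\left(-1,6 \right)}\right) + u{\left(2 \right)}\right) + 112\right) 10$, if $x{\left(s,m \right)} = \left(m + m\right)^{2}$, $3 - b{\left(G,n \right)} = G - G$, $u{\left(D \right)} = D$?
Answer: $37170$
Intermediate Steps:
$b{\left(G,n \right)} = 3$ ($b{\left(G,n \right)} = 3 - \left(G - G\right) = 3 - 0 = 3 + 0 = 3$)
$F{\left(o \right)} = o^{2} + 7 o$
$x{\left(s,m \right)} = 4 m^{2}$ ($x{\left(s,m \right)} = \left(2 m\right)^{2} = 4 m^{2}$)
$\left(\left(\left(x{\left(-1,F{\left(3 \right)} \right)} + b{\left(-1,6 \right)}\right) + u{\left(2 \right)}\right) + 112\right) 10 = \left(\left(\left(4 \left(3 \left(7 + 3\right)\right)^{2} + 3\right) + 2\right) + 112\right) 10 = \left(\left(\left(4 \left(3 \cdot 10\right)^{2} + 3\right) + 2\right) + 112\right) 10 = \left(\left(\left(4 \cdot 30^{2} + 3\right) + 2\right) + 112\right) 10 = \left(\left(\left(4 \cdot 900 + 3\right) + 2\right) + 112\right) 10 = \left(\left(\left(3600 + 3\right) + 2\right) + 112\right) 10 = \left(\left(3603 + 2\right) + 112\right) 10 = \left(3605 + 112\right) 10 = 3717 \cdot 10 = 37170$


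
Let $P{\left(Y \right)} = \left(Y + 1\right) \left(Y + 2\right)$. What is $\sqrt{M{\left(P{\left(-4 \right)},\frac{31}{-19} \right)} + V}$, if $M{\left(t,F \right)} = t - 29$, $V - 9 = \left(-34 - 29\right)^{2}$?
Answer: $\sqrt{3955} \approx 62.889$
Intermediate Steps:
$V = 3978$ ($V = 9 + \left(-34 - 29\right)^{2} = 9 + \left(-63\right)^{2} = 9 + 3969 = 3978$)
$P{\left(Y \right)} = \left(1 + Y\right) \left(2 + Y\right)$
$M{\left(t,F \right)} = -29 + t$
$\sqrt{M{\left(P{\left(-4 \right)},\frac{31}{-19} \right)} + V} = \sqrt{\left(-29 + \left(2 + \left(-4\right)^{2} + 3 \left(-4\right)\right)\right) + 3978} = \sqrt{\left(-29 + \left(2 + 16 - 12\right)\right) + 3978} = \sqrt{\left(-29 + 6\right) + 3978} = \sqrt{-23 + 3978} = \sqrt{3955}$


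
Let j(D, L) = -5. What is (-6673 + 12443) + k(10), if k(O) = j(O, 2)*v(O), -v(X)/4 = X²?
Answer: 7770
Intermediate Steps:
v(X) = -4*X²
k(O) = 20*O² (k(O) = -(-20)*O² = 20*O²)
(-6673 + 12443) + k(10) = (-6673 + 12443) + 20*10² = 5770 + 20*100 = 5770 + 2000 = 7770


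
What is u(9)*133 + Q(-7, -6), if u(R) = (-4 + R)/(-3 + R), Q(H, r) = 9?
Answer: 719/6 ≈ 119.83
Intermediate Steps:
u(R) = (-4 + R)/(-3 + R)
u(9)*133 + Q(-7, -6) = ((-4 + 9)/(-3 + 9))*133 + 9 = (5/6)*133 + 9 = ((⅙)*5)*133 + 9 = (⅚)*133 + 9 = 665/6 + 9 = 719/6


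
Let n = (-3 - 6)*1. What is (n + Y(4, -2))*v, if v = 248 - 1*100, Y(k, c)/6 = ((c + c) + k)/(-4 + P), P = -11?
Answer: -1332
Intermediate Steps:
Y(k, c) = -4*c/5 - 2*k/5 (Y(k, c) = 6*(((c + c) + k)/(-4 - 11)) = 6*((2*c + k)/(-15)) = 6*((k + 2*c)*(-1/15)) = 6*(-2*c/15 - k/15) = -4*c/5 - 2*k/5)
n = -9 (n = -9*1 = -9)
v = 148 (v = 248 - 100 = 148)
(n + Y(4, -2))*v = (-9 + (-⅘*(-2) - ⅖*4))*148 = (-9 + (8/5 - 8/5))*148 = (-9 + 0)*148 = -9*148 = -1332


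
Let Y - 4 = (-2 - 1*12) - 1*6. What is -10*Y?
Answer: 160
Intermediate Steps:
Y = -16 (Y = 4 + ((-2 - 1*12) - 1*6) = 4 + ((-2 - 12) - 6) = 4 + (-14 - 6) = 4 - 20 = -16)
-10*Y = -10*(-16) = 160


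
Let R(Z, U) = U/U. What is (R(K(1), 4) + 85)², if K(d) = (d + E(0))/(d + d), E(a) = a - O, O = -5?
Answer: 7396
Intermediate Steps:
E(a) = 5 + a (E(a) = a - 1*(-5) = a + 5 = 5 + a)
K(d) = (5 + d)/(2*d) (K(d) = (d + (5 + 0))/(d + d) = (d + 5)/((2*d)) = (5 + d)*(1/(2*d)) = (5 + d)/(2*d))
R(Z, U) = 1
(R(K(1), 4) + 85)² = (1 + 85)² = 86² = 7396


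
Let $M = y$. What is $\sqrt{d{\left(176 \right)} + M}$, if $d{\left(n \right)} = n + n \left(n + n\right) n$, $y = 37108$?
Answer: $2 \sqrt{2735209} \approx 3307.7$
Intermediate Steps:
$M = 37108$
$d{\left(n \right)} = n + 2 n^{3}$ ($d{\left(n \right)} = n + n 2 n n = n + 2 n^{2} n = n + 2 n^{3}$)
$\sqrt{d{\left(176 \right)} + M} = \sqrt{\left(176 + 2 \cdot 176^{3}\right) + 37108} = \sqrt{\left(176 + 2 \cdot 5451776\right) + 37108} = \sqrt{\left(176 + 10903552\right) + 37108} = \sqrt{10903728 + 37108} = \sqrt{10940836} = 2 \sqrt{2735209}$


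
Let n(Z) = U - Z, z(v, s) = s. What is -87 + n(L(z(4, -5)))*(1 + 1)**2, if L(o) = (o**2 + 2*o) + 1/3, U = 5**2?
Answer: -145/3 ≈ -48.333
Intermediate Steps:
U = 25
L(o) = 1/3 + o**2 + 2*o (L(o) = (o**2 + 2*o) + 1/3 = 1/3 + o**2 + 2*o)
n(Z) = 25 - Z
-87 + n(L(z(4, -5)))*(1 + 1)**2 = -87 + (25 - (1/3 + (-5)**2 + 2*(-5)))*(1 + 1)**2 = -87 + (25 - (1/3 + 25 - 10))*2**2 = -87 + (25 - 1*46/3)*4 = -87 + (25 - 46/3)*4 = -87 + (29/3)*4 = -87 + 116/3 = -145/3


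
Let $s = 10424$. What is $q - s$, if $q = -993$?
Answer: $-11417$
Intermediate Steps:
$q - s = -993 - 10424 = -11417$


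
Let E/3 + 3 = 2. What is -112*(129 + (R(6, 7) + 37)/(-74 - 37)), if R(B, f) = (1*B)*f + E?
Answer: -1595216/111 ≈ -14371.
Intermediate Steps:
E = -3 (E = -9 + 3*2 = -9 + 6 = -3)
R(B, f) = -3 + B*f (R(B, f) = (1*B)*f - 3 = B*f - 3 = -3 + B*f)
-112*(129 + (R(6, 7) + 37)/(-74 - 37)) = -112*(129 + ((-3 + 6*7) + 37)/(-74 - 37)) = -112*(129 + ((-3 + 42) + 37)/(-111)) = -112*(129 + (39 + 37)*(-1/111)) = -112*(129 + 76*(-1/111)) = -112*(129 - 76/111) = -112*14243/111 = -1595216/111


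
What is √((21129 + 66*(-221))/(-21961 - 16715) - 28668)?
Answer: I*√1191188689251/6446 ≈ 169.32*I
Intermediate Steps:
√((21129 + 66*(-221))/(-21961 - 16715) - 28668) = √((21129 - 14586)/(-38676) - 28668) = √(6543*(-1/38676) - 28668) = √(-2181/12892 - 28668) = √(-369590037/12892) = I*√1191188689251/6446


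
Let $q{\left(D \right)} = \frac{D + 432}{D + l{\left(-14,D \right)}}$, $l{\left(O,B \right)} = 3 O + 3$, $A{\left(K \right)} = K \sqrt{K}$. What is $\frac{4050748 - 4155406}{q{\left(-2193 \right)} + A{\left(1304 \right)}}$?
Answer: $\frac{45707079024}{1227378877808135} - \frac{151086579554304 \sqrt{326}}{1227378877808135} \approx -2.2225$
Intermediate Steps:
$A{\left(K \right)} = K^{\frac{3}{2}}$
$l{\left(O,B \right)} = 3 + 3 O$
$q{\left(D \right)} = \frac{432 + D}{-39 + D}$ ($q{\left(D \right)} = \frac{D + 432}{D + \left(3 + 3 \left(-14\right)\right)} = \frac{432 + D}{D + \left(3 - 42\right)} = \frac{432 + D}{D - 39} = \frac{432 + D}{-39 + D}$)
$\frac{4050748 - 4155406}{q{\left(-2193 \right)} + A{\left(1304 \right)}} = \frac{4050748 - 4155406}{\frac{432 - 2193}{-39 - 2193} + 1304^{\frac{3}{2}}} = - \frac{104658}{\frac{1}{-2232} \left(-1761\right) + 2608 \sqrt{326}} = - \frac{104658}{\left(- \frac{1}{2232}\right) \left(-1761\right) + 2608 \sqrt{326}} = - \frac{104658}{\frac{587}{744} + 2608 \sqrt{326}}$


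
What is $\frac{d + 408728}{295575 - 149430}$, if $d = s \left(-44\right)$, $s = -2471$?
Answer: $\frac{172484}{48715} \approx 3.5407$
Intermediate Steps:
$d = 108724$ ($d = \left(-2471\right) \left(-44\right) = 108724$)
$\frac{d + 408728}{295575 - 149430} = \frac{108724 + 408728}{295575 - 149430} = \frac{517452}{146145} = 517452 \cdot \frac{1}{146145} = \frac{172484}{48715}$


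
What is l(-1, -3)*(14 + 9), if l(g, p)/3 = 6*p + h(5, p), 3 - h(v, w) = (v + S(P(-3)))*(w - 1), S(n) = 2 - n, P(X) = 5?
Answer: -483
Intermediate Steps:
h(v, w) = 3 - (-1 + w)*(-3 + v) (h(v, w) = 3 - (v + (2 - 1*5))*(w - 1) = 3 - (v + (2 - 5))*(-1 + w) = 3 - (v - 3)*(-1 + w) = 3 - (-3 + v)*(-1 + w) = 3 - (-1 + w)*(-3 + v))
l(g, p) = 15 + 12*p (l(g, p) = 3*(6*p + (5 + 3*p - 1*5*p)) = 3*(6*p + (5 + 3*p - 5*p)) = 3*(6*p + (5 - 2*p)) = 3*(5 + 4*p) = 15 + 12*p)
l(-1, -3)*(14 + 9) = (15 + 12*(-3))*(14 + 9) = (15 - 36)*23 = -21*23 = -483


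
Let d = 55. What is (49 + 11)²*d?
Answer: 198000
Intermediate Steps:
(49 + 11)²*d = (49 + 11)²*55 = 60²*55 = 3600*55 = 198000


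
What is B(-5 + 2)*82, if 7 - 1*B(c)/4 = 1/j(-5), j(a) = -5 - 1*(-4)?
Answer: 2624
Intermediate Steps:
j(a) = -1 (j(a) = -5 + 4 = -1)
B(c) = 32 (B(c) = 28 - 4/(-1) = 28 - 4*(-1) = 28 + 4 = 32)
B(-5 + 2)*82 = 32*82 = 2624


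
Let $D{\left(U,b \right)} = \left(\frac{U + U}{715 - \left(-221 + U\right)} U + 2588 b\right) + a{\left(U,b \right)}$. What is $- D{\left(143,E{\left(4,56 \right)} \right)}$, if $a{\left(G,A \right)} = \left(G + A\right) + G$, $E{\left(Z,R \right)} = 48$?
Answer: $- \frac{7601184}{61} \approx -1.2461 \cdot 10^{5}$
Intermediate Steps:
$a{\left(G,A \right)} = A + 2 G$ ($a{\left(G,A \right)} = \left(A + G\right) + G = A + 2 G$)
$D{\left(U,b \right)} = 2 U + 2589 b + \frac{2 U^{2}}{936 - U}$ ($D{\left(U,b \right)} = \left(\frac{U + U}{715 - \left(-221 + U\right)} U + 2588 b\right) + \left(b + 2 U\right) = \left(\frac{2 U}{936 - U} U + 2588 b\right) + \left(b + 2 U\right) = \left(\frac{2 U^{2}}{936 - U} + 2588 b\right) + \left(b + 2 U\right) = \left(2588 b + \frac{2 U^{2}}{936 - U}\right) + \left(b + 2 U\right) = 2 U + 2589 b + \frac{2 U^{2}}{936 - U}$)
$- D{\left(143,E{\left(4,56 \right)} \right)} = - \frac{3 \left(\left(-807768\right) 48 - 89232 + 863 \cdot 143 \cdot 48\right)}{-936 + 143} = - \frac{3 \left(-38772864 - 89232 + 5923632\right)}{-793} = - \frac{3 \left(-1\right) \left(-32938464\right)}{793} = \left(-1\right) \frac{7601184}{61} = - \frac{7601184}{61}$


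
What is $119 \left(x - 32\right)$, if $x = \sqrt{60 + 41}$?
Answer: $-3808 + 119 \sqrt{101} \approx -2612.1$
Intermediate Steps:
$x = \sqrt{101} \approx 10.05$
$119 \left(x - 32\right) = 119 \left(\sqrt{101} - 32\right) = 119 \left(-32 + \sqrt{101}\right) = -3808 + 119 \sqrt{101}$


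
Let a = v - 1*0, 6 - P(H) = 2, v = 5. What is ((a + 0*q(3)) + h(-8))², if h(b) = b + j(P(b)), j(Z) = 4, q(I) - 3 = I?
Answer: 1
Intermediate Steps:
P(H) = 4 (P(H) = 6 - 1*2 = 6 - 2 = 4)
a = 5 (a = 5 - 1*0 = 5 + 0 = 5)
q(I) = 3 + I
h(b) = 4 + b (h(b) = b + 4 = 4 + b)
((a + 0*q(3)) + h(-8))² = ((5 + 0*(3 + 3)) + (4 - 8))² = ((5 + 0*6) - 4)² = ((5 + 0) - 4)² = (5 - 4)² = 1² = 1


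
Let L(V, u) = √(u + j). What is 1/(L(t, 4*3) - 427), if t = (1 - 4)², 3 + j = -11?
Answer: -427/182331 - I*√2/182331 ≈ -0.0023419 - 7.7563e-6*I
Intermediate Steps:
j = -14 (j = -3 - 11 = -14)
t = 9 (t = (-3)² = 9)
L(V, u) = √(-14 + u) (L(V, u) = √(u - 14) = √(-14 + u))
1/(L(t, 4*3) - 427) = 1/(√(-14 + 4*3) - 427) = 1/(√(-14 + 12) - 427) = 1/(√(-2) - 427) = 1/(I*√2 - 427) = 1/(-427 + I*√2)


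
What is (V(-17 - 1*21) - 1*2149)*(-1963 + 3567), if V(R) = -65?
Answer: -3551256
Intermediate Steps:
(V(-17 - 1*21) - 1*2149)*(-1963 + 3567) = (-65 - 1*2149)*(-1963 + 3567) = (-65 - 2149)*1604 = -2214*1604 = -3551256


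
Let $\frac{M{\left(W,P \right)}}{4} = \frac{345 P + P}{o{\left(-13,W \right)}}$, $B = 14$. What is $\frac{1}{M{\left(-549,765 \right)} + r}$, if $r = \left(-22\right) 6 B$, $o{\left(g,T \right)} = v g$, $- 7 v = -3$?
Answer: $- \frac{13}{2494464} \approx -5.2115 \cdot 10^{-6}$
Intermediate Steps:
$v = \frac{3}{7}$ ($v = \left(- \frac{1}{7}\right) \left(-3\right) = \frac{3}{7} \approx 0.42857$)
$o{\left(g,T \right)} = \frac{3 g}{7}$
$M{\left(W,P \right)} = - \frac{9688 P}{39}$ ($M{\left(W,P \right)} = 4 \frac{345 P + P}{\frac{3}{7} \left(-13\right)} = 4 \frac{346 P}{- \frac{39}{7}} = 4 \cdot 346 P \left(- \frac{7}{39}\right) = 4 \left(- \frac{2422 P}{39}\right) = - \frac{9688 P}{39}$)
$r = -1848$ ($r = \left(-22\right) 6 \cdot 14 = \left(-132\right) 14 = -1848$)
$\frac{1}{M{\left(-549,765 \right)} + r} = \frac{1}{\left(- \frac{9688}{39}\right) 765 - 1848} = \frac{1}{- \frac{2470440}{13} - 1848} = \frac{1}{- \frac{2494464}{13}} = - \frac{13}{2494464}$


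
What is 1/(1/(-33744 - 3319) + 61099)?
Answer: 37063/2264512236 ≈ 1.6367e-5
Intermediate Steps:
1/(1/(-33744 - 3319) + 61099) = 1/(1/(-37063) + 61099) = 1/(-1/37063 + 61099) = 1/(2264512236/37063) = 37063/2264512236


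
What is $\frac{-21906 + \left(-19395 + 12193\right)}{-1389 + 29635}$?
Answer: $- \frac{14554}{14123} \approx -1.0305$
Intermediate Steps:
$\frac{-21906 + \left(-19395 + 12193\right)}{-1389 + 29635} = \frac{-21906 - 7202}{28246} = \left(-29108\right) \frac{1}{28246} = - \frac{14554}{14123}$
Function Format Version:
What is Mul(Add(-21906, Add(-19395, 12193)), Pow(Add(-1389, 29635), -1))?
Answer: Rational(-14554, 14123) ≈ -1.0305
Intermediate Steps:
Mul(Add(-21906, Add(-19395, 12193)), Pow(Add(-1389, 29635), -1)) = Mul(Add(-21906, -7202), Pow(28246, -1)) = Mul(-29108, Rational(1, 28246)) = Rational(-14554, 14123)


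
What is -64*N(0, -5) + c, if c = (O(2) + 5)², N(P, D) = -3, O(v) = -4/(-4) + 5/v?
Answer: 1057/4 ≈ 264.25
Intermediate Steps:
O(v) = 1 + 5/v (O(v) = -4*(-¼) + 5/v = 1 + 5/v)
c = 289/4 (c = ((5 + 2)/2 + 5)² = ((½)*7 + 5)² = (7/2 + 5)² = (17/2)² = 289/4 ≈ 72.250)
-64*N(0, -5) + c = -64*(-3) + 289/4 = 192 + 289/4 = 1057/4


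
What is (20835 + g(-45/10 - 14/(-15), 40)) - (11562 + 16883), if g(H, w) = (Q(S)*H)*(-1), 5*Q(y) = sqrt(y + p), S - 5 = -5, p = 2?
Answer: -7610 + 107*sqrt(2)/150 ≈ -7609.0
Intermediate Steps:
S = 0 (S = 5 - 5 = 0)
Q(y) = sqrt(2 + y)/5 (Q(y) = sqrt(y + 2)/5 = sqrt(2 + y)/5)
g(H, w) = -H*sqrt(2)/5 (g(H, w) = ((sqrt(2 + 0)/5)*H)*(-1) = ((sqrt(2)/5)*H)*(-1) = (H*sqrt(2)/5)*(-1) = -H*sqrt(2)/5)
(20835 + g(-45/10 - 14/(-15), 40)) - (11562 + 16883) = (20835 - (-45/10 - 14/(-15))*sqrt(2)/5) - (11562 + 16883) = (20835 - (-45*1/10 - 14*(-1/15))*sqrt(2)/5) - 1*28445 = (20835 - (-9/2 + 14/15)*sqrt(2)/5) - 28445 = (20835 - 1/5*(-107/30)*sqrt(2)) - 28445 = (20835 + 107*sqrt(2)/150) - 28445 = -7610 + 107*sqrt(2)/150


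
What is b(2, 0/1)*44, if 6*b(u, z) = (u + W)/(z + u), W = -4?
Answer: -22/3 ≈ -7.3333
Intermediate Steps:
b(u, z) = (-4 + u)/(6*(u + z)) (b(u, z) = ((u - 4)/(z + u))/6 = ((-4 + u)/(u + z))/6 = (-4 + u)/(6*(u + z)))
b(2, 0/1)*44 = ((-4 + 2)/(6*(2 + 0/1)))*44 = ((⅙)*(-2)/(2 + 0*1))*44 = ((⅙)*(-2)/(2 + 0))*44 = ((⅙)*(-2)/2)*44 = ((⅙)*(½)*(-2))*44 = -⅙*44 = -22/3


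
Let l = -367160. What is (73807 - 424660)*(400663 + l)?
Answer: -11754628059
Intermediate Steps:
(73807 - 424660)*(400663 + l) = (73807 - 424660)*(400663 - 367160) = -350853*33503 = -11754628059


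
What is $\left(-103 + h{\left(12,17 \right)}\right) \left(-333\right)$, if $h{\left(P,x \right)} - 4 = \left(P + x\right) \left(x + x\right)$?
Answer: $-295371$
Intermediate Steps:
$h{\left(P,x \right)} = 4 + 2 x \left(P + x\right)$ ($h{\left(P,x \right)} = 4 + \left(P + x\right) \left(x + x\right) = 4 + \left(P + x\right) 2 x = 4 + 2 x \left(P + x\right)$)
$\left(-103 + h{\left(12,17 \right)}\right) \left(-333\right) = \left(-103 + \left(4 + 2 \cdot 17^{2} + 2 \cdot 12 \cdot 17\right)\right) \left(-333\right) = \left(-103 + \left(4 + 2 \cdot 289 + 408\right)\right) \left(-333\right) = \left(-103 + \left(4 + 578 + 408\right)\right) \left(-333\right) = \left(-103 + 990\right) \left(-333\right) = 887 \left(-333\right) = -295371$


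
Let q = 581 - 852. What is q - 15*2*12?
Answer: -631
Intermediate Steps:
q = -271
q - 15*2*12 = -271 - 15*2*12 = -271 - 30*12 = -271 - 1*360 = -271 - 360 = -631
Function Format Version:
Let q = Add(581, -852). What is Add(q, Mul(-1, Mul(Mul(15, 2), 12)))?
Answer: -631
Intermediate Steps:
q = -271
Add(q, Mul(-1, Mul(Mul(15, 2), 12))) = Add(-271, Mul(-1, Mul(Mul(15, 2), 12))) = Add(-271, Mul(-1, Mul(30, 12))) = Add(-271, Mul(-1, 360)) = Add(-271, -360) = -631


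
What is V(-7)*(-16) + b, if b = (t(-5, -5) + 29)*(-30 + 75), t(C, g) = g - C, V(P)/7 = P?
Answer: 2089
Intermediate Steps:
V(P) = 7*P
b = 1305 (b = ((-5 - 1*(-5)) + 29)*(-30 + 75) = ((-5 + 5) + 29)*45 = (0 + 29)*45 = 29*45 = 1305)
V(-7)*(-16) + b = (7*(-7))*(-16) + 1305 = -49*(-16) + 1305 = 784 + 1305 = 2089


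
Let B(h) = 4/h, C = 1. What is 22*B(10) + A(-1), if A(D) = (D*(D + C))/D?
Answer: 44/5 ≈ 8.8000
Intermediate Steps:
A(D) = 1 + D (A(D) = (D*(D + 1))/D = (D*(1 + D))/D = 1 + D)
22*B(10) + A(-1) = 22*(4/10) + (1 - 1) = 22*(4*(1/10)) + 0 = 22*(2/5) + 0 = 44/5 + 0 = 44/5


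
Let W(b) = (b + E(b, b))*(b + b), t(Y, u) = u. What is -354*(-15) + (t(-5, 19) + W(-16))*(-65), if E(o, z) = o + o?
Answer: -95765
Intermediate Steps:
E(o, z) = 2*o
W(b) = 6*b**2 (W(b) = (b + 2*b)*(b + b) = (3*b)*(2*b) = 6*b**2)
-354*(-15) + (t(-5, 19) + W(-16))*(-65) = -354*(-15) + (19 + 6*(-16)**2)*(-65) = 5310 + (19 + 6*256)*(-65) = 5310 + (19 + 1536)*(-65) = 5310 + 1555*(-65) = 5310 - 101075 = -95765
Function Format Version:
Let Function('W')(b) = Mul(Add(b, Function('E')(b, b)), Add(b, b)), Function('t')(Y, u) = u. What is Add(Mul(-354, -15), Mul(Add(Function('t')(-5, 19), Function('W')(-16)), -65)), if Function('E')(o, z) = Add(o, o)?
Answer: -95765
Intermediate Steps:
Function('E')(o, z) = Mul(2, o)
Function('W')(b) = Mul(6, Pow(b, 2)) (Function('W')(b) = Mul(Add(b, Mul(2, b)), Add(b, b)) = Mul(Mul(3, b), Mul(2, b)) = Mul(6, Pow(b, 2)))
Add(Mul(-354, -15), Mul(Add(Function('t')(-5, 19), Function('W')(-16)), -65)) = Add(Mul(-354, -15), Mul(Add(19, Mul(6, Pow(-16, 2))), -65)) = Add(5310, Mul(Add(19, Mul(6, 256)), -65)) = Add(5310, Mul(Add(19, 1536), -65)) = Add(5310, Mul(1555, -65)) = Add(5310, -101075) = -95765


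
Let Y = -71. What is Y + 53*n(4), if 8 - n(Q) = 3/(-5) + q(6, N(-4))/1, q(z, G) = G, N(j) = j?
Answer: 2984/5 ≈ 596.80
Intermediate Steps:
n(Q) = 63/5 (n(Q) = 8 - (3/(-5) - 4/1) = 8 - (3*(-1/5) - 4*1) = 8 - (-3/5 - 4) = 8 - 1*(-23/5) = 8 + 23/5 = 63/5)
Y + 53*n(4) = -71 + 53*(63/5) = -71 + 3339/5 = 2984/5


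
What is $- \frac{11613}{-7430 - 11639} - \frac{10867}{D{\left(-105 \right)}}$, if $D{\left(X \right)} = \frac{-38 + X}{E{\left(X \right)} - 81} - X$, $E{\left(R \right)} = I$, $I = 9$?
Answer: $- \frac{14830588317}{146888507} \approx -100.96$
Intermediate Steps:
$E{\left(R \right)} = 9$
$D{\left(X \right)} = \frac{19}{36} - \frac{73 X}{72}$ ($D{\left(X \right)} = \frac{-38 + X}{9 - 81} - X = \frac{-38 + X}{-72} - X = \left(-38 + X\right) \left(- \frac{1}{72}\right) - X = \left(\frac{19}{36} - \frac{X}{72}\right) - X = \frac{19}{36} - \frac{73 X}{72}$)
$- \frac{11613}{-7430 - 11639} - \frac{10867}{D{\left(-105 \right)}} = - \frac{11613}{-7430 - 11639} - \frac{10867}{\frac{19}{36} - - \frac{2555}{24}} = - \frac{11613}{-7430 - 11639} - \frac{10867}{\frac{19}{36} + \frac{2555}{24}} = - \frac{11613}{-19069} - \frac{10867}{\frac{7703}{72}} = \left(-11613\right) \left(- \frac{1}{19069}\right) - \frac{782424}{7703} = \frac{11613}{19069} - \frac{782424}{7703} = - \frac{14830588317}{146888507}$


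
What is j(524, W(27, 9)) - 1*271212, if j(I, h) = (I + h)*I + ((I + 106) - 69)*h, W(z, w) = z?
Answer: 32659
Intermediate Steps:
j(I, h) = I*(I + h) + h*(37 + I) (j(I, h) = I*(I + h) + ((106 + I) - 69)*h = I*(I + h) + (37 + I)*h = I*(I + h) + h*(37 + I))
j(524, W(27, 9)) - 1*271212 = (524² + 37*27 + 2*524*27) - 1*271212 = (274576 + 999 + 28296) - 271212 = 303871 - 271212 = 32659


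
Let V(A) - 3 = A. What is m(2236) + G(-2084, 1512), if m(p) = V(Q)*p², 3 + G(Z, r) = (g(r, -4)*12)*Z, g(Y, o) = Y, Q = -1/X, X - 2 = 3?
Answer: -119064751/5 ≈ -2.3813e+7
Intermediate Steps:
X = 5 (X = 2 + 3 = 5)
Q = -⅕ (Q = -1/5 = -1*⅕ = -⅕ ≈ -0.20000)
V(A) = 3 + A
G(Z, r) = -3 + 12*Z*r (G(Z, r) = -3 + (r*12)*Z = -3 + (12*r)*Z = -3 + 12*Z*r)
m(p) = 14*p²/5 (m(p) = (3 - ⅕)*p² = 14*p²/5)
m(2236) + G(-2084, 1512) = (14/5)*2236² + (-3 + 12*(-2084)*1512) = (14/5)*4999696 + (-3 - 37812096) = 69995744/5 - 37812099 = -119064751/5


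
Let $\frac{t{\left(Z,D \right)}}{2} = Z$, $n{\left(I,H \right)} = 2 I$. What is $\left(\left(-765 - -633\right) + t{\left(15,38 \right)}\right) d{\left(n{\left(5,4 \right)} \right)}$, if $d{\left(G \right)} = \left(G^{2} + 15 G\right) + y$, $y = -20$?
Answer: $-23460$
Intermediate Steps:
$t{\left(Z,D \right)} = 2 Z$
$d{\left(G \right)} = -20 + G^{2} + 15 G$ ($d{\left(G \right)} = \left(G^{2} + 15 G\right) - 20 = -20 + G^{2} + 15 G$)
$\left(\left(-765 - -633\right) + t{\left(15,38 \right)}\right) d{\left(n{\left(5,4 \right)} \right)} = \left(\left(-765 - -633\right) + 2 \cdot 15\right) \left(-20 + \left(2 \cdot 5\right)^{2} + 15 \cdot 2 \cdot 5\right) = \left(\left(-765 + 633\right) + 30\right) \left(-20 + 10^{2} + 15 \cdot 10\right) = \left(-132 + 30\right) \left(-20 + 100 + 150\right) = \left(-102\right) 230 = -23460$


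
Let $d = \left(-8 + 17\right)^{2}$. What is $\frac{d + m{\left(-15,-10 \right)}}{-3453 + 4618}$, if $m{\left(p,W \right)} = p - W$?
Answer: $\frac{76}{1165} \approx 0.065236$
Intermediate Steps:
$d = 81$ ($d = 9^{2} = 81$)
$\frac{d + m{\left(-15,-10 \right)}}{-3453 + 4618} = \frac{81 - 5}{-3453 + 4618} = \frac{81 + \left(-15 + 10\right)}{1165} = \left(81 - 5\right) \frac{1}{1165} = 76 \cdot \frac{1}{1165} = \frac{76}{1165}$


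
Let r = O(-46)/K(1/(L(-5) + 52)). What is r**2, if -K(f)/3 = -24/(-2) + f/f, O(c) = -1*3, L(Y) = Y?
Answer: 1/169 ≈ 0.0059172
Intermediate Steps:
O(c) = -3
K(f) = -39 (K(f) = -3*(-24/(-2) + f/f) = -3*(-24*(-1/2) + 1) = -3*(12 + 1) = -3*13 = -39)
r = 1/13 (r = -3/(-39) = -3*(-1/39) = 1/13 ≈ 0.076923)
r**2 = (1/13)**2 = 1/169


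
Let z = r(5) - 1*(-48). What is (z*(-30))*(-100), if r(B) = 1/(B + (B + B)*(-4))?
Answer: 1007400/7 ≈ 1.4391e+5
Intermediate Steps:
r(B) = -1/(7*B) (r(B) = 1/(B + (2*B)*(-4)) = 1/(B - 8*B) = 1/(-7*B) = -1/(7*B))
z = 1679/35 (z = -⅐/5 - 1*(-48) = -⅐*⅕ + 48 = -1/35 + 48 = 1679/35 ≈ 47.971)
(z*(-30))*(-100) = ((1679/35)*(-30))*(-100) = -10074/7*(-100) = 1007400/7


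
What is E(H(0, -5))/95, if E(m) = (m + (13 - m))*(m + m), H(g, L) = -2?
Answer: -52/95 ≈ -0.54737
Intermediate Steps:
E(m) = 26*m (E(m) = 13*(2*m) = 26*m)
E(H(0, -5))/95 = (26*(-2))/95 = -52*1/95 = -52/95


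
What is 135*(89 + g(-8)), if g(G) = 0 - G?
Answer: 13095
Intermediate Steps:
g(G) = -G
135*(89 + g(-8)) = 135*(89 - 1*(-8)) = 135*(89 + 8) = 135*97 = 13095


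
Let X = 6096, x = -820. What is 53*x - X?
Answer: -49556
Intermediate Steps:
53*x - X = 53*(-820) - 1*6096 = -43460 - 6096 = -49556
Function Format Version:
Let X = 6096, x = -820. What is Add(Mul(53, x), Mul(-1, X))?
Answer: -49556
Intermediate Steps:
Add(Mul(53, x), Mul(-1, X)) = Add(Mul(53, -820), Mul(-1, 6096)) = Add(-43460, -6096) = -49556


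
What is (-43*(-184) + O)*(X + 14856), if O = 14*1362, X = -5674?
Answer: 247730360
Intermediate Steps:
O = 19068
(-43*(-184) + O)*(X + 14856) = (-43*(-184) + 19068)*(-5674 + 14856) = (7912 + 19068)*9182 = 26980*9182 = 247730360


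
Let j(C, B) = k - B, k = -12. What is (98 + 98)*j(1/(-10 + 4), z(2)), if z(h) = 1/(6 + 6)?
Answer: -7105/3 ≈ -2368.3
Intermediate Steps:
z(h) = 1/12
j(C, B) = -12 - B
(98 + 98)*j(1/(-10 + 4), z(2)) = (98 + 98)*(-12 - 1*1/12) = 196*(-12 - 1/12) = 196*(-145/12) = -7105/3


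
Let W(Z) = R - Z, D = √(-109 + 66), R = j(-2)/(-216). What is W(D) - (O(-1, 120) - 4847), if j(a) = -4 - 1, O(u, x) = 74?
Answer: 1030973/216 - I*√43 ≈ 4773.0 - 6.5574*I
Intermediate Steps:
j(a) = -5
R = 5/216 (R = -5/(-216) = -5*(-1/216) = 5/216 ≈ 0.023148)
D = I*√43 (D = √(-43) = I*√43 ≈ 6.5574*I)
W(Z) = 5/216 - Z
W(D) - (O(-1, 120) - 4847) = (5/216 - I*√43) - (74 - 4847) = (5/216 - I*√43) - 1*(-4773) = (5/216 - I*√43) + 4773 = 1030973/216 - I*√43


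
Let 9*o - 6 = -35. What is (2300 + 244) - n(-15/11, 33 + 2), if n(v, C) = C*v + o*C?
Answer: 267746/99 ≈ 2704.5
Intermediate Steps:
o = -29/9 (o = 2/3 + (1/9)*(-35) = 2/3 - 35/9 = -29/9 ≈ -3.2222)
n(v, C) = -29*C/9 + C*v (n(v, C) = C*v - 29*C/9 = -29*C/9 + C*v)
(2300 + 244) - n(-15/11, 33 + 2) = (2300 + 244) - (33 + 2)*(-29 + 9*(-15/11))/9 = 2544 - 35*(-29 + 9*(-15*1/11))/9 = 2544 - 35*(-29 + 9*(-15/11))/9 = 2544 - 35*(-29 - 135/11)/9 = 2544 - 35*(-454)/(9*11) = 2544 - 1*(-15890/99) = 2544 + 15890/99 = 267746/99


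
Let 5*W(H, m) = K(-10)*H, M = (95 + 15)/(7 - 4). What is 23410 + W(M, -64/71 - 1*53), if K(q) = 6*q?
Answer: 22970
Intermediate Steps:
M = 110/3 ≈ 36.667
W(H, m) = -12*H (W(H, m) = ((6*(-10))*H)/5 = (-60*H)/5 = -12*H)
23410 + W(M, -64/71 - 1*53) = 23410 - 12*110/3 = 23410 - 440 = 22970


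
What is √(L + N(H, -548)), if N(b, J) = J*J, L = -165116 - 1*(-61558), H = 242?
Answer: 11*√1626 ≈ 443.56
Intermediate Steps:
L = -103558 (L = -165116 + 61558 = -103558)
N(b, J) = J²
√(L + N(H, -548)) = √(-103558 + (-548)²) = √(-103558 + 300304) = √196746 = 11*√1626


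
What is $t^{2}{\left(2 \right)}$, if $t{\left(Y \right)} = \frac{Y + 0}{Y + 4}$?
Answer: $\frac{1}{9} \approx 0.11111$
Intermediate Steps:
$t{\left(Y \right)} = \frac{Y}{4 + Y}$
$t^{2}{\left(2 \right)} = \left(\frac{2}{4 + 2}\right)^{2} = \left(\frac{2}{6}\right)^{2} = \left(2 \cdot \frac{1}{6}\right)^{2} = \left(\frac{1}{3}\right)^{2} = \frac{1}{9}$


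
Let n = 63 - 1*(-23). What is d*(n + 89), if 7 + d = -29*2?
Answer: -11375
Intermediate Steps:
n = 86 (n = 63 + 23 = 86)
d = -65 (d = -7 - 29*2 = -7 - 58 = -65)
d*(n + 89) = -65*(86 + 89) = -65*175 = -11375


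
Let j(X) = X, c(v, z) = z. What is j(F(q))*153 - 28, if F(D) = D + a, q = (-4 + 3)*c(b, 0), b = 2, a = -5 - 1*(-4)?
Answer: -181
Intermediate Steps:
a = -1 (a = -5 + 4 = -1)
q = 0 (q = (-4 + 3)*0 = -1*0 = 0)
F(D) = -1 + D (F(D) = D - 1 = -1 + D)
j(F(q))*153 - 28 = (-1 + 0)*153 - 28 = -1*153 - 28 = -153 - 28 = -181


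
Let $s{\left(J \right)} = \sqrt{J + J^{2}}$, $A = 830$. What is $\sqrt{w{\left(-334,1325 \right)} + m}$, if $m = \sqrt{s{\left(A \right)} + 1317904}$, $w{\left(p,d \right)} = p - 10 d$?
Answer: $\sqrt{-13584 + \sqrt{1317904 + \sqrt{689730}}} \approx 111.52 i$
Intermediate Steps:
$m = \sqrt{1317904 + \sqrt{689730}}$ ($m = \sqrt{\sqrt{830 \left(1 + 830\right)} + 1317904} = \sqrt{\sqrt{830 \cdot 831} + 1317904} = \sqrt{\sqrt{689730} + 1317904} = \sqrt{1317904 + \sqrt{689730}} \approx 1148.4$)
$\sqrt{w{\left(-334,1325 \right)} + m} = \sqrt{\left(-334 - 13250\right) + \sqrt{1317904 + \sqrt{689730}}} = \sqrt{-13584 + \sqrt{1317904 + \sqrt{689730}}}$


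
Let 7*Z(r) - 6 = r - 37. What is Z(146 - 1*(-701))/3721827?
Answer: 16/510839 ≈ 3.1321e-5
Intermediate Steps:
Z(r) = -31/7 + r/7 (Z(r) = 6/7 + (r - 37)/7 = 6/7 + (-37 + r)/7 = 6/7 + (-37/7 + r/7) = -31/7 + r/7)
Z(146 - 1*(-701))/3721827 = (-31/7 + (146 - 1*(-701))/7)/3721827 = (-31/7 + (146 + 701)/7)*(1/3721827) = (-31/7 + (1/7)*847)*(1/3721827) = (-31/7 + 121)*(1/3721827) = (816/7)*(1/3721827) = 16/510839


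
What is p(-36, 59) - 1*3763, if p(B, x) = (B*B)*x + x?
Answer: 72760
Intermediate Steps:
p(B, x) = x + x*B² (p(B, x) = B²*x + x = x*B² + x = x + x*B²)
p(-36, 59) - 1*3763 = 59*(1 + (-36)²) - 1*3763 = 59*(1 + 1296) - 3763 = 59*1297 - 3763 = 76523 - 3763 = 72760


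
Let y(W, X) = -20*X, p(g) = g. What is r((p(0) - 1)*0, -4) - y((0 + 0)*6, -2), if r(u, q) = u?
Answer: -40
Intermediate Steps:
r((p(0) - 1)*0, -4) - y((0 + 0)*6, -2) = (0 - 1)*0 - (-20)*(-2) = -1*0 - 1*40 = 0 - 40 = -40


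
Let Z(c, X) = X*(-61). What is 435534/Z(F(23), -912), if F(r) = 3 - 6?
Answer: 72589/9272 ≈ 7.8288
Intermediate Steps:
F(r) = -3
Z(c, X) = -61*X
435534/Z(F(23), -912) = 435534/((-61*(-912))) = 435534/55632 = 435534*(1/55632) = 72589/9272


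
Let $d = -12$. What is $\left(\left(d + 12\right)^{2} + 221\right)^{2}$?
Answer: $48841$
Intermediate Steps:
$\left(\left(d + 12\right)^{2} + 221\right)^{2} = \left(\left(-12 + 12\right)^{2} + 221\right)^{2} = \left(0^{2} + 221\right)^{2} = \left(0 + 221\right)^{2} = 221^{2} = 48841$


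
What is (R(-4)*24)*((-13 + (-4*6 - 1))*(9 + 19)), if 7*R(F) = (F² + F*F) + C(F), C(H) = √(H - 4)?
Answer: -116736 - 7296*I*√2 ≈ -1.1674e+5 - 10318.0*I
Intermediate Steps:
C(H) = √(-4 + H)
R(F) = √(-4 + F)/7 + 2*F²/7 (R(F) = ((F² + F*F) + √(-4 + F))/7 = ((F² + F²) + √(-4 + F))/7 = (2*F² + √(-4 + F))/7 = (√(-4 + F) + 2*F²)/7 = √(-4 + F)/7 + 2*F²/7)
(R(-4)*24)*((-13 + (-4*6 - 1))*(9 + 19)) = ((√(-4 - 4)/7 + (2/7)*(-4)²)*24)*((-13 + (-4*6 - 1))*(9 + 19)) = ((√(-8)/7 + (2/7)*16)*24)*((-13 + (-24 - 1))*28) = (((2*I*√2)/7 + 32/7)*24)*((-13 - 25)*28) = ((2*I*√2/7 + 32/7)*24)*(-38*28) = ((32/7 + 2*I*√2/7)*24)*(-1064) = (768/7 + 48*I*√2/7)*(-1064) = -116736 - 7296*I*√2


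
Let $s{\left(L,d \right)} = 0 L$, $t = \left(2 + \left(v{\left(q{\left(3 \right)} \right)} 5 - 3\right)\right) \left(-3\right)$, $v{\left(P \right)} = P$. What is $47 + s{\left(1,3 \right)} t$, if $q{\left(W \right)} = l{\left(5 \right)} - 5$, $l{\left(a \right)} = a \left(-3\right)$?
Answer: $47$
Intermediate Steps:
$l{\left(a \right)} = - 3 a$
$q{\left(W \right)} = -20$ ($q{\left(W \right)} = \left(-3\right) 5 - 5 = -15 - 5 = -20$)
$t = 303$ ($t = \left(2 - 103\right) \left(-3\right) = \left(-101\right) \left(-3\right) = 303$)
$s{\left(L,d \right)} = 0$
$47 + s{\left(1,3 \right)} t = 47 + 0 \cdot 303 = 47 + 0 = 47$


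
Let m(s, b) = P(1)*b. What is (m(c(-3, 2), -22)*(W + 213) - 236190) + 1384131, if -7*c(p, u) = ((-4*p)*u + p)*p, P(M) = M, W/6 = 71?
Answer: 1133883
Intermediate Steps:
W = 426 (W = 6*71 = 426)
c(p, u) = -p*(p - 4*p*u)/7 (c(p, u) = -((-4*p)*u + p)*p/7 = -(-4*p*u + p)*p/7 = -(p - 4*p*u)*p/7 = -p*(p - 4*p*u)/7)
m(s, b) = b (m(s, b) = 1*b = b)
(m(c(-3, 2), -22)*(W + 213) - 236190) + 1384131 = (-22*(426 + 213) - 236190) + 1384131 = (-22*639 - 236190) + 1384131 = (-14058 - 236190) + 1384131 = -250248 + 1384131 = 1133883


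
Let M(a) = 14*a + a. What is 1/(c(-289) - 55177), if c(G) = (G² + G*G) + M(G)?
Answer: 1/107530 ≈ 9.2997e-6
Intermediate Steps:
M(a) = 15*a
c(G) = 2*G² + 15*G (c(G) = (G² + G*G) + 15*G = (G² + G²) + 15*G = 2*G² + 15*G)
1/(c(-289) - 55177) = 1/(-289*(15 + 2*(-289)) - 55177) = 1/(-289*(15 - 578) - 55177) = 1/(-289*(-563) - 55177) = 1/(162707 - 55177) = 1/107530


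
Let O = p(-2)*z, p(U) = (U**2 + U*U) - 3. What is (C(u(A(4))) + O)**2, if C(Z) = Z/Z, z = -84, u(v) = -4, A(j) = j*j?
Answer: 175561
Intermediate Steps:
A(j) = j**2
p(U) = -3 + 2*U**2 (p(U) = (U**2 + U**2) - 3 = 2*U**2 - 3 = -3 + 2*U**2)
C(Z) = 1
O = -420 (O = (-3 + 2*(-2)**2)*(-84) = (-3 + 2*4)*(-84) = (-3 + 8)*(-84) = 5*(-84) = -420)
(C(u(A(4))) + O)**2 = (1 - 420)**2 = (-419)**2 = 175561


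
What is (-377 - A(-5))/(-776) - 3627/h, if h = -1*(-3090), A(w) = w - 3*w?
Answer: -269787/399640 ≈ -0.67508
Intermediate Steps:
A(w) = -2*w
h = 3090
(-377 - A(-5))/(-776) - 3627/h = (-377 - (-2)*(-5))/(-776) - 3627/3090 = (-377 - 1*10)*(-1/776) - 3627*1/3090 = (-377 - 10)*(-1/776) - 1209/1030 = -387*(-1/776) - 1209/1030 = 387/776 - 1209/1030 = -269787/399640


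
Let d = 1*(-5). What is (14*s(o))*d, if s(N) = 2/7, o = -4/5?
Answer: -20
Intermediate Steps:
o = -⅘ (o = -4*⅕ = -⅘ ≈ -0.80000)
s(N) = 2/7 (s(N) = 2*(⅐) = 2/7)
d = -5
(14*s(o))*d = (14*(2/7))*(-5) = 4*(-5) = -20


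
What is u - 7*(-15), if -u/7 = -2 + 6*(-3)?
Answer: 245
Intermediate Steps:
u = 140 (u = -7*(-2 + 6*(-3)) = -7*(-2 - 18) = -7*(-20) = 140)
u - 7*(-15) = 140 - 7*(-15) = 140 + 105 = 245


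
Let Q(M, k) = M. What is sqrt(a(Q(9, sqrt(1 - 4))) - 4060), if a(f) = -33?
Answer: I*sqrt(4093) ≈ 63.977*I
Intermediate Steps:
sqrt(a(Q(9, sqrt(1 - 4))) - 4060) = sqrt(-33 - 4060) = sqrt(-4093) = I*sqrt(4093)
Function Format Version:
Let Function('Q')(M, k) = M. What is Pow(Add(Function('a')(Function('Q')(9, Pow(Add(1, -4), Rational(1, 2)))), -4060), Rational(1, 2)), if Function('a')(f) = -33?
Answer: Mul(I, Pow(4093, Rational(1, 2))) ≈ Mul(63.977, I)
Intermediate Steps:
Pow(Add(Function('a')(Function('Q')(9, Pow(Add(1, -4), Rational(1, 2)))), -4060), Rational(1, 2)) = Pow(Add(-33, -4060), Rational(1, 2)) = Pow(-4093, Rational(1, 2)) = Mul(I, Pow(4093, Rational(1, 2)))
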